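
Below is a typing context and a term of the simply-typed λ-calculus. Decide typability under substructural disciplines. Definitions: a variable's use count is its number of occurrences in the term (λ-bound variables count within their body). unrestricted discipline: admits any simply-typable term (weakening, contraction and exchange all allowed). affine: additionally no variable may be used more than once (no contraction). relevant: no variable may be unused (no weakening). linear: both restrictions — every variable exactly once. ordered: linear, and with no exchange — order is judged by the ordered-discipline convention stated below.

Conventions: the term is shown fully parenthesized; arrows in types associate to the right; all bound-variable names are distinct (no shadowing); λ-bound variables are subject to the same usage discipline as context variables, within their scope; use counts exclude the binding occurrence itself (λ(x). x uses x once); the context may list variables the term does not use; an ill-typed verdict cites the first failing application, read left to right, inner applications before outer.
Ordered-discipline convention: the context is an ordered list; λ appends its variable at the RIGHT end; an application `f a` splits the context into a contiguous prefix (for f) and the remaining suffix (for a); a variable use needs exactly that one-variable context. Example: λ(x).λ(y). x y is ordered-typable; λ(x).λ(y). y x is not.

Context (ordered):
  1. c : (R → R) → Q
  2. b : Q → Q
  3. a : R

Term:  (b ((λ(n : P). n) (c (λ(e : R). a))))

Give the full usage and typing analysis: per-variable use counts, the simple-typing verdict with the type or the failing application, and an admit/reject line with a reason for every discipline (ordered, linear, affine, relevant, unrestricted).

usage: c=1, b=1, a=1, n [bound]=1, e [bound]=0
use order (left to right): b, n, c, a
typing: ill-typed: argument of type Q where P is required
ordered: ✗, the type mismatch rejects it
linear: ✗, not simply typable
affine: ✗, fails simple typing
relevant: ✗, a type mismatch blocks all five
unrestricted: ✗, the type mismatch rejects it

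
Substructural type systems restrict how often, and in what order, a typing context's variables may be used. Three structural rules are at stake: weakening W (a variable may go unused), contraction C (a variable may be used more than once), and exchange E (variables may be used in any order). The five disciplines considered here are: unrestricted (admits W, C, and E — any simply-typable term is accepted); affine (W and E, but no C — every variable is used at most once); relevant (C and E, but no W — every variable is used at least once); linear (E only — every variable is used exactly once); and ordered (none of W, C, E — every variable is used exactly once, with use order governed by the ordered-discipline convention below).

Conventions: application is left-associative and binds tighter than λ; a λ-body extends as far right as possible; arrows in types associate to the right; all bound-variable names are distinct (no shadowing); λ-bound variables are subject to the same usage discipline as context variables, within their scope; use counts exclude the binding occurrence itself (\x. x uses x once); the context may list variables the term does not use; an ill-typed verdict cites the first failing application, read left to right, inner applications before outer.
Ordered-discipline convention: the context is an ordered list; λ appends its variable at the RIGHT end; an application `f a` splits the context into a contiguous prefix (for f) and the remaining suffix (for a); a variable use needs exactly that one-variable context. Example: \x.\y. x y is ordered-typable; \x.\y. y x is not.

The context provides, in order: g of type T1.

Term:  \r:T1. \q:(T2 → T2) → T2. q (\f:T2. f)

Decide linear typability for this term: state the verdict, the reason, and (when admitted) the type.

no — g, r left unused
use counts: g=0, r (bound)=0, q (bound)=1, f (bound)=1
uses in reading order: q, f
typing: well-typed — term : T1 → ((T2 → T2) → T2) → T2
summary: ordered ✗ | linear ✗ | affine ✓ | relevant ✗ | unrestricted ✓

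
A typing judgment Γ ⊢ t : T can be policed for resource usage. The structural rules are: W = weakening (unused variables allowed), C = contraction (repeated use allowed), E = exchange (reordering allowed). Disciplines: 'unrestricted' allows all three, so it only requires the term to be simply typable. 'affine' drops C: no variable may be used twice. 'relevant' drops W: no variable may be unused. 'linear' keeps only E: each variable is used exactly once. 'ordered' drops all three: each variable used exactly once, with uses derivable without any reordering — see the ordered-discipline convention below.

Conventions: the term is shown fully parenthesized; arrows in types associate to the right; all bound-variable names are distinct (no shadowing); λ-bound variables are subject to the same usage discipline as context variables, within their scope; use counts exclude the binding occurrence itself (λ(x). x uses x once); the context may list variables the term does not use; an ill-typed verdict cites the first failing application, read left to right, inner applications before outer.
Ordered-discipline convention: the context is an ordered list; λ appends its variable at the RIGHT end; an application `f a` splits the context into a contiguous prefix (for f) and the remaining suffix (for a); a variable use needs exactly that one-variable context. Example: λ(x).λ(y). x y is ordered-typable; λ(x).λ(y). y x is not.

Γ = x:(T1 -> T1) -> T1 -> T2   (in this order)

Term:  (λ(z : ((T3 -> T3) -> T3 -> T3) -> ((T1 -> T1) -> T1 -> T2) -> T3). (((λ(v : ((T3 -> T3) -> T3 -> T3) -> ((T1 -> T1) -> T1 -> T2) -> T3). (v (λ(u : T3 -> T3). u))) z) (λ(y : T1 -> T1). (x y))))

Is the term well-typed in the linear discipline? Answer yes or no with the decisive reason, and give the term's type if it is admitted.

yes — x, z, v, u, y: one use apiece; term : (((T3 -> T3) -> T3 -> T3) -> ((T1 -> T1) -> T1 -> T2) -> T3) -> T3
counts: x: 1×; z (bound): 1×; v (bound): 1×; u (bound): 1×; y (bound): 1×
order of uses: v, u, z, x, y
typing: well-typed at (((T3 -> T3) -> T3 -> T3) -> ((T1 -> T1) -> T1 -> T2) -> T3) -> T3
summary: ordered ✗; linear ✓; affine ✓; relevant ✓; unrestricted ✓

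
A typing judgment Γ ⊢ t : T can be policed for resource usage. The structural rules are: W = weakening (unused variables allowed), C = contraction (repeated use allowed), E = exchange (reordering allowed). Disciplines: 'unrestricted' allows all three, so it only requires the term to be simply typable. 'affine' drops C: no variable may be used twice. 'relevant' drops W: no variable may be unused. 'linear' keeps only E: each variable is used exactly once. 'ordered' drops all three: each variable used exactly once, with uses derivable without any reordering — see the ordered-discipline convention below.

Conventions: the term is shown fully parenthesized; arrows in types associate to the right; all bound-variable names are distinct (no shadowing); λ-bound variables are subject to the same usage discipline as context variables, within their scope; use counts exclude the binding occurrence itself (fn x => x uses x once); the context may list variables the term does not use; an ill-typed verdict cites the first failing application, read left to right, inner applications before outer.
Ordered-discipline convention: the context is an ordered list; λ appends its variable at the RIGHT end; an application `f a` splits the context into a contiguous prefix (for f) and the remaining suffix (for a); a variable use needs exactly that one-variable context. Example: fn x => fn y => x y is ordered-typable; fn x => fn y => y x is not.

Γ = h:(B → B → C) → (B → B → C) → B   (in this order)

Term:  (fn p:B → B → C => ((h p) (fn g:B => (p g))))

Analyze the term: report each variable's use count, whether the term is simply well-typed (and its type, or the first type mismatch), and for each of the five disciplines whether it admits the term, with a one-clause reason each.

use counts: h ×1; p (bound) ×2; g (bound) ×1
use order (left to right): h, p, p, g
typing: the term checks, with type (B → B → C) → B
ordered: ✗, needs contraction — p ×2
linear: ✗, needs contraction — p ×2
affine: ✗, needs contraction — p ×2
relevant: ✓, every one of h, p, g appears
unrestricted: ✓, well-typed at (B → B → C) → B; no restrictions here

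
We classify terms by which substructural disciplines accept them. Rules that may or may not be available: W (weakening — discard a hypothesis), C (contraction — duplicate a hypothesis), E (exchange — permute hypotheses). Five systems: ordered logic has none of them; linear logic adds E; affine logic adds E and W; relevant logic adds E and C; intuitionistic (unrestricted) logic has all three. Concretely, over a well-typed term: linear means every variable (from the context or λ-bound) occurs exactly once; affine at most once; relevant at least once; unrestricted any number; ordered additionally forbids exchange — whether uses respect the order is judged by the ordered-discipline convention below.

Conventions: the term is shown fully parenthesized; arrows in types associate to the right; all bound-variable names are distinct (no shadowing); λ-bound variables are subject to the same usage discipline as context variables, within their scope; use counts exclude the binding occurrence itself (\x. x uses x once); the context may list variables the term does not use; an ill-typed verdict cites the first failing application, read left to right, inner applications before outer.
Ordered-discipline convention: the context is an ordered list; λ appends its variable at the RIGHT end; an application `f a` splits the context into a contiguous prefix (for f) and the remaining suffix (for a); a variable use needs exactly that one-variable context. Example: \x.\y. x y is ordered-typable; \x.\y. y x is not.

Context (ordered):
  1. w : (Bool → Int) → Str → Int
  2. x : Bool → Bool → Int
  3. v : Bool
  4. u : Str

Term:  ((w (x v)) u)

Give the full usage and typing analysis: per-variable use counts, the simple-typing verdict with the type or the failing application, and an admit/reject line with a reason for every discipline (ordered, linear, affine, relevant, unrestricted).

variable uses: w=1; x=1; v=1; u=1
left-to-right use order: w, x, v, u
typing: well-typed at Int
ordered ✓ (one use each (w, x, v, u); ordered split holds)
linear ✓ (exactly-once usage across w, x, v, u)
affine ✓ (w, x, v, u: no repeats, contraction unneeded)
relevant ✓ (w, x, v, u: all used, weakening unneeded)
unrestricted ✓ (well-typed at Int; no restrictions here)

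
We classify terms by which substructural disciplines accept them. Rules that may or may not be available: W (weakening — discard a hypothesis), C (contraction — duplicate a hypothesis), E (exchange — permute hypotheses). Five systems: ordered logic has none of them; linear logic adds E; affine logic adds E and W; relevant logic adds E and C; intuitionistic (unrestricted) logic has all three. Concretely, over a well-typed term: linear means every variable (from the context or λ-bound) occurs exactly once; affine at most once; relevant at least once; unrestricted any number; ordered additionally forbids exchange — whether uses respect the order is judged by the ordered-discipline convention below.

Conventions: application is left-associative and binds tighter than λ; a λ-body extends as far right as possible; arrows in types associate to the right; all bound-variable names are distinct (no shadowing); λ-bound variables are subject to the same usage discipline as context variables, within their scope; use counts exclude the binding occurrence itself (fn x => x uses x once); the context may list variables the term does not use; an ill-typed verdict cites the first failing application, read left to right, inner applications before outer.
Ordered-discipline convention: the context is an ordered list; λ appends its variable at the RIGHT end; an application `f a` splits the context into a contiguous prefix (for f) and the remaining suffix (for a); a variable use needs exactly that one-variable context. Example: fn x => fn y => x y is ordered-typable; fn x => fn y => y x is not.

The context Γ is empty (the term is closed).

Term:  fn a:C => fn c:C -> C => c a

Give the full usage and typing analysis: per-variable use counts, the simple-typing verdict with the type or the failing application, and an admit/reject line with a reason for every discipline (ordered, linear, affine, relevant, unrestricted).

variable uses: a (λ-bound): 1×; c (λ-bound): 1×
use order (left to right): c, a
typing: well-typed — term : C -> (C -> C) -> C
ordered ✗ (no contiguous prefix/suffix split fits c, a)
linear ✓ (exactly-once usage across a, c)
affine ✓ (none of a, c used more than once)
relevant ✓ (none of a, c goes unused)
unrestricted ✓ (simply typable at C -> (C -> C) -> C; W, C, E all held)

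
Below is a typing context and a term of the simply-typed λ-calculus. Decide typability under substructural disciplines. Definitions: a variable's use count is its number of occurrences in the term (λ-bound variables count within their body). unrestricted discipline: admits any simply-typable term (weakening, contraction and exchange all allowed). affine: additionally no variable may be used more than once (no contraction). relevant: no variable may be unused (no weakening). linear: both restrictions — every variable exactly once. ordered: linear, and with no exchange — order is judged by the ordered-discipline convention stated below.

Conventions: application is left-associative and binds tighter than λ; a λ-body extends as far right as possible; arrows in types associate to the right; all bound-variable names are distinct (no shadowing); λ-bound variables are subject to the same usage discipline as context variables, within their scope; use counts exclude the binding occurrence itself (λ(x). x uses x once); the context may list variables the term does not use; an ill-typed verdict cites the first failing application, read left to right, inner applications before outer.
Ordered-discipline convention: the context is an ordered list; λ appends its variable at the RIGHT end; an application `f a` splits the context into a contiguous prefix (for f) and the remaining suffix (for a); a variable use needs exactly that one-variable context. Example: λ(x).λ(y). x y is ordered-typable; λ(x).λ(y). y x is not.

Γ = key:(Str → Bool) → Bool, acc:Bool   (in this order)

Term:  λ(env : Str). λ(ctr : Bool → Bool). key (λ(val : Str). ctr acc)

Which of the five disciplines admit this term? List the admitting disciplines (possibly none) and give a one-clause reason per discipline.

admitted by: affine, unrestricted
usage: key ×1, acc ×1, env (λ-bound) ×0, ctr (λ-bound) ×1, val (λ-bound) ×0
order of uses: key, ctr, acc
typing: well-typed — term : Str → (Bool → Bool) → Bool
ordered ✗ (env, val left unused)
linear ✗ (env, val left unused)
affine ✓ (key, acc, env, ctr, val: no repeats, contraction unneeded)
relevant ✗ (env, val left unused)
unrestricted ✓ (well-typed at Str → (Bool → Bool) → Bool; no restrictions here)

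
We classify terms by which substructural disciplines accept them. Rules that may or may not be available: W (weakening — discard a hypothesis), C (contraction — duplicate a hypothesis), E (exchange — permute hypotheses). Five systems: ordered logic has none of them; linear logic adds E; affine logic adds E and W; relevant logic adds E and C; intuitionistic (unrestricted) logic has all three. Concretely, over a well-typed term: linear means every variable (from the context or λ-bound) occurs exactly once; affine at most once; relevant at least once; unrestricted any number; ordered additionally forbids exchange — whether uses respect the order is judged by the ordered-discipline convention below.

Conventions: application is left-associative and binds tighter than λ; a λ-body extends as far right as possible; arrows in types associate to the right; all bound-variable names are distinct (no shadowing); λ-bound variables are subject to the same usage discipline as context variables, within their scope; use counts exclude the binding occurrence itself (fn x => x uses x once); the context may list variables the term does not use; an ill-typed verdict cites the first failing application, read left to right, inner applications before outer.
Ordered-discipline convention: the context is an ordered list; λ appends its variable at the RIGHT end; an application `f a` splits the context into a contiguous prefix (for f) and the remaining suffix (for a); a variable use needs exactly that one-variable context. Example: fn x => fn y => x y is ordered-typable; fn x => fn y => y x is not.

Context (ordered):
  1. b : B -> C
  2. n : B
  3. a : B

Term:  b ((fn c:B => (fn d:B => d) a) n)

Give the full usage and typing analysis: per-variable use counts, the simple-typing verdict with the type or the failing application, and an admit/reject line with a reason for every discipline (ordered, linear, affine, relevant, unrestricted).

counts: b: 1; n: 1; a: 1; c [bound]: 0; d [bound]: 1
uses in reading order: b, d, a, n
typing: the term checks, with type C
ordered: ✗ — unused: c — weakening required
linear: ✗ — unused: c — weakening required
affine: ✓ — none of b, n, a, c, d used more than once
relevant: ✗ — unused: c — weakening required
unrestricted: ✓ — simply typable at C; W, C, E all held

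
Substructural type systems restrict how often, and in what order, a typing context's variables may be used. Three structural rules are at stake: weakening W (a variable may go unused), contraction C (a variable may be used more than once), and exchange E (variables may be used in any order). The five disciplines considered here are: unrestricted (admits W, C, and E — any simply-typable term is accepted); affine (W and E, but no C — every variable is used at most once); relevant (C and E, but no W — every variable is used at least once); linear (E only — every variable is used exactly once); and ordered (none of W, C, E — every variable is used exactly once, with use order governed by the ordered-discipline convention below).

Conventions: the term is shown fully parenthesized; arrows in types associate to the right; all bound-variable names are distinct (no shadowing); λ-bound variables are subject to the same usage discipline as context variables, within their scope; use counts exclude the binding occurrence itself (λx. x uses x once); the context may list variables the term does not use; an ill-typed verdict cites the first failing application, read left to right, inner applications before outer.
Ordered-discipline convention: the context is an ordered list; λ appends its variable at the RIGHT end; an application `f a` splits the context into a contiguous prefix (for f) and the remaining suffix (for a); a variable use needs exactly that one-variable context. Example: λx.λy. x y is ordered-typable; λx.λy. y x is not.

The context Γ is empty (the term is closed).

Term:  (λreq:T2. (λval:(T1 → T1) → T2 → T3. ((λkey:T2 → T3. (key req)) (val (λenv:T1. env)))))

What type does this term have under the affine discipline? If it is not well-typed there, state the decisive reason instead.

term : T2 → ((T1 → T1) → T2 → T3) → T3
usage: req [bound]: 1×; val [bound]: 1×; key [bound]: 1×; env [bound]: 1×
use order (left to right): key, req, val, env
typing: ✓ — T2 → ((T1 → T1) → T2 → T3) → T3
all disciplines: ordered ✗ | linear ✓ | affine ✓ | relevant ✓ | unrestricted ✓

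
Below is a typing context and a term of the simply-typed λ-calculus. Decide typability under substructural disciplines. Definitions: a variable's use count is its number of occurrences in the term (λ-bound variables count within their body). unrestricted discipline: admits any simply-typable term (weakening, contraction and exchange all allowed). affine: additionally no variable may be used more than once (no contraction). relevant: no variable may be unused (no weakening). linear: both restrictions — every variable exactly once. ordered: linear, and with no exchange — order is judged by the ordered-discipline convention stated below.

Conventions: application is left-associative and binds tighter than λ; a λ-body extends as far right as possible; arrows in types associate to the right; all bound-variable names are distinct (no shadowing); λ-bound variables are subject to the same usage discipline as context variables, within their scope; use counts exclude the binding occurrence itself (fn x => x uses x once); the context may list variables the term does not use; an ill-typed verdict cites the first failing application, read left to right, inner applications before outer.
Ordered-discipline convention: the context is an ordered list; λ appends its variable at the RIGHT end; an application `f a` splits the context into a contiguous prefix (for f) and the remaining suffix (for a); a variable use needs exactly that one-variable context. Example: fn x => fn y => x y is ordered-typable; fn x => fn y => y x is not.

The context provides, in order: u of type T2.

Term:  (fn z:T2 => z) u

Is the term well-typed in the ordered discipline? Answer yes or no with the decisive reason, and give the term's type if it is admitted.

yes — one use each (u, z); ordered split holds; term : T2
counts: u=1; z [bound]=1
use order (left to right): z, u
typing: the term checks, with type T2
summary: ordered ✓ · linear ✓ · affine ✓ · relevant ✓ · unrestricted ✓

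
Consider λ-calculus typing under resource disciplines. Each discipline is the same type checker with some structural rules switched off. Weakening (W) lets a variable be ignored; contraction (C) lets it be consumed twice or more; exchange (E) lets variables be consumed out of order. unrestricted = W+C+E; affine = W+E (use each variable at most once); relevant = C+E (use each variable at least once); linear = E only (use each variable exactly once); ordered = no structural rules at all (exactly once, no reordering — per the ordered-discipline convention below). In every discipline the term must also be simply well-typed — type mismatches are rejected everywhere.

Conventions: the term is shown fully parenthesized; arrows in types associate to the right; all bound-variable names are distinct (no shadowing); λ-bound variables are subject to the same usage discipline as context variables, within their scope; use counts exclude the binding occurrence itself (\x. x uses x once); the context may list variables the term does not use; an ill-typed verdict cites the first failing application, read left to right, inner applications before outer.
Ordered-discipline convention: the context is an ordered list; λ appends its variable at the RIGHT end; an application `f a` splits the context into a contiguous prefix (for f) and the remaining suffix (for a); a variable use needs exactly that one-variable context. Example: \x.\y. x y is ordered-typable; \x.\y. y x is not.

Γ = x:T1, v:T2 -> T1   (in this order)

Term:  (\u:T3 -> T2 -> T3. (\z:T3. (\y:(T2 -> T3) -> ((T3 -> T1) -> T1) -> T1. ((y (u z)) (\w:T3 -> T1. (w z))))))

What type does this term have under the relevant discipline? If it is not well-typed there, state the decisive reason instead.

not well-typed under relevant — needs weakening: x, v unused
variable uses: x: 0; v: 0; u (λ-bound): 1; z (λ-bound): 2; y (λ-bound): 1; w (λ-bound): 1
left-to-right use order: y, u, z, w, z
typing: ✓ — (T3 -> T2 -> T3) -> T3 -> ((T2 -> T3) -> ((T3 -> T1) -> T1) -> T1) -> T1
all disciplines: ordered ✗; linear ✗; affine ✗; relevant ✗; unrestricted ✓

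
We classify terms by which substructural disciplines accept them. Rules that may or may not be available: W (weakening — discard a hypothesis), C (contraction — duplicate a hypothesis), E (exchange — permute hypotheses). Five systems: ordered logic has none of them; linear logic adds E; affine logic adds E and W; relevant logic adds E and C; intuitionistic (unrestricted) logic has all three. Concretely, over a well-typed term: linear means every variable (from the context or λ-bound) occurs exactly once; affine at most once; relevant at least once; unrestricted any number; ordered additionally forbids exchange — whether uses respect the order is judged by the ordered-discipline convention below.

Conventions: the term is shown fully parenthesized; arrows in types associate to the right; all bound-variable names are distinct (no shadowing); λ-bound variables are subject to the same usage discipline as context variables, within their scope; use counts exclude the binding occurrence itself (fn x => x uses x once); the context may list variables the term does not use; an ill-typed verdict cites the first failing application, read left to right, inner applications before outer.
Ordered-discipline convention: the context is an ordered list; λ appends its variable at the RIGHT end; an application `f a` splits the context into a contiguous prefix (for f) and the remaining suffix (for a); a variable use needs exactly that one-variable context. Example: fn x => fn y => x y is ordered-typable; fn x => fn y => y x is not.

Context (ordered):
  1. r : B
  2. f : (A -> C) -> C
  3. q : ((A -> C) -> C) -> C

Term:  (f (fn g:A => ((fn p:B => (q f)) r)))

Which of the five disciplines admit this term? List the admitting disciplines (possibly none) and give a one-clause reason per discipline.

accepted by: unrestricted
counts: r ×1; f ×2; q ×1; g (λ-bound) ×0; p (λ-bound) ×0
use order (left to right): f, q, f, r
typing: ✓ — C
ordered: ✗, f ×2 used more than once (contraction); g, p left unused
linear: ✗, f ×2 used more than once (contraction); g, p left unused
affine: ✗, f ×2 used more than once (contraction)
relevant: ✗, g, p left unused
unrestricted: ✓, well-typed at C; no restrictions here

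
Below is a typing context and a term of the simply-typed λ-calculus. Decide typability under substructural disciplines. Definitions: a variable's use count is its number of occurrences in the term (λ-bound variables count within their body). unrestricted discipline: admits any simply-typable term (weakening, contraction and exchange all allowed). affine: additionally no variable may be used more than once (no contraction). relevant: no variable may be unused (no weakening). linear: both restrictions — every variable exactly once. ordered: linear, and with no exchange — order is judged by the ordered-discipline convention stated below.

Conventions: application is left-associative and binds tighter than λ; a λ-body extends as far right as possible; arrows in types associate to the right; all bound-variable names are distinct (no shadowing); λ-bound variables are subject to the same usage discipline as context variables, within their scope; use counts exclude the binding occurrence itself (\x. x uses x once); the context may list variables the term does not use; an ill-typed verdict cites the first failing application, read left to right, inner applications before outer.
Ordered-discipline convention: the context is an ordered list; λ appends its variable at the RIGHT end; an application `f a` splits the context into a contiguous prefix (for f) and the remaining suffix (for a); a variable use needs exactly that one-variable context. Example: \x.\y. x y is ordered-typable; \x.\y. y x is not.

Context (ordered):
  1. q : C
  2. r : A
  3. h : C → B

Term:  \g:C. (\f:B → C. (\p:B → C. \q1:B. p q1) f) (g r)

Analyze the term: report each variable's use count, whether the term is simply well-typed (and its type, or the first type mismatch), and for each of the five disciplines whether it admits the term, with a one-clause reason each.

variable uses: q: 0×; r: 1×; h: 0×; g (λ-bound): 1×; f (λ-bound): 1×; p (λ-bound): 1×; q1 (λ-bound): 1×
uses in reading order: p, q1, f, g, r
typing: ill-typed: non-arrow in function slot: C
ordered: ✗, a type mismatch blocks all five
linear: ✗, the type mismatch rejects it
affine: ✗, not simply typable
relevant: ✗, fails simple typing
unrestricted: ✗, a type mismatch blocks all five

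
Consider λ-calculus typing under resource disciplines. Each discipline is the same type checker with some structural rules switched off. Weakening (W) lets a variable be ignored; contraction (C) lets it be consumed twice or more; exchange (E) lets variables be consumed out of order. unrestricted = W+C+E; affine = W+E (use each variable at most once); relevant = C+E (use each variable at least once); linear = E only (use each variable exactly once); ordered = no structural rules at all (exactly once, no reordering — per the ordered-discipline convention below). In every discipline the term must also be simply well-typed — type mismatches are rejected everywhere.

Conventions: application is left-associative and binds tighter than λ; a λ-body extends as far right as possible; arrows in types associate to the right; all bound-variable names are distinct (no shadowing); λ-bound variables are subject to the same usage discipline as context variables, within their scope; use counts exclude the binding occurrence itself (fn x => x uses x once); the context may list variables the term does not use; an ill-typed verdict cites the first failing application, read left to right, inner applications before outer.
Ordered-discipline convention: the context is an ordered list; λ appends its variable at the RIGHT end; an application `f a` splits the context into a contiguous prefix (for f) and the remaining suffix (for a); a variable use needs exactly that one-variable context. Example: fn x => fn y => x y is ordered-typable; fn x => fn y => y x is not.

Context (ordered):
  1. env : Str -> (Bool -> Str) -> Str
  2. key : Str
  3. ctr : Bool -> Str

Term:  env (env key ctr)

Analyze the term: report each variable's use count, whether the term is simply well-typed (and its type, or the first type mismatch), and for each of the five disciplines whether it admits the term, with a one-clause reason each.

usage: env: 2×; key: 1×; ctr: 1×
use order (left to right): env, env, key, ctr
typing: ✓ — (Bool -> Str) -> Str
ordered: ✗ — uses contraction: env ×2
linear: ✗ — uses contraction: env ×2
affine: ✗ — uses contraction: env ×2
relevant: ✓ — env, key, ctr: all used, weakening unneeded
unrestricted: ✓ — type-checks ((Bool -> Str) -> Str) and nothing is barred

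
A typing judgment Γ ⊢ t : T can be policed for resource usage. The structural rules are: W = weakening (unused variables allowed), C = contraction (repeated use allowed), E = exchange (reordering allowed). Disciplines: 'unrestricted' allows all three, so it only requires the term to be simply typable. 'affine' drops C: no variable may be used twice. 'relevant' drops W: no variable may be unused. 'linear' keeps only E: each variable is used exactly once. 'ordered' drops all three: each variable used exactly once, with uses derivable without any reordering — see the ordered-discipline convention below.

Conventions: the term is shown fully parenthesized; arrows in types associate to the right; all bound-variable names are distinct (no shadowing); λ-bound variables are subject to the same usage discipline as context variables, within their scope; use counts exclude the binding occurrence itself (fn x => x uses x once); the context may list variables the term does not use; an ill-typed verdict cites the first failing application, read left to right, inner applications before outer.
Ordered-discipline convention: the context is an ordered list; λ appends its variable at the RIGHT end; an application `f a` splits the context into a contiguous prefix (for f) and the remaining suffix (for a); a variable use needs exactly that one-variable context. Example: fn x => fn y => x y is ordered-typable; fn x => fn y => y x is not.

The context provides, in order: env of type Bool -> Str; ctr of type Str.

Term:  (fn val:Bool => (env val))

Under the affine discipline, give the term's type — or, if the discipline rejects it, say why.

term : Bool -> Str
usage: env: 1, ctr: 0, val [bound]: 1
order of uses: env, val
typing: the term checks, with type Bool -> Str
all disciplines: ordered ✗ | linear ✗ | affine ✓ | relevant ✗ | unrestricted ✓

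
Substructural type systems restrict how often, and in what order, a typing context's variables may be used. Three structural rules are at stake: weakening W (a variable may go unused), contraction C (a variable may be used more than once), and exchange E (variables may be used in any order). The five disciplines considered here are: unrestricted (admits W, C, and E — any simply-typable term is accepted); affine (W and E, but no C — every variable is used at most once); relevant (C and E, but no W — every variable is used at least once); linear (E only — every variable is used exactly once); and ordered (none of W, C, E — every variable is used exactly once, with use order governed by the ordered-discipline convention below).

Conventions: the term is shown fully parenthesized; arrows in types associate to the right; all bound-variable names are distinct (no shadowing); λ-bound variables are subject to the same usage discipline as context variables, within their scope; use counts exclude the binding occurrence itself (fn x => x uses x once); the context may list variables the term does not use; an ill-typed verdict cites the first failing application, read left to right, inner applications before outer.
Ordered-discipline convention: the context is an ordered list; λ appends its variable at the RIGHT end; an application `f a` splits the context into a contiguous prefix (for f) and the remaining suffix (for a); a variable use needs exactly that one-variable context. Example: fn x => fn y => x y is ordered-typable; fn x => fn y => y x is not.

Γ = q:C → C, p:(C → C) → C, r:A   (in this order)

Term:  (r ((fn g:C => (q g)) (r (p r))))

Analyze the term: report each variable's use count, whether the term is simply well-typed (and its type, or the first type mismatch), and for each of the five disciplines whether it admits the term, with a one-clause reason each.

usage: q: 1, p: 1, r: 3, g (bound): 1
uses in reading order: r, q, g, r, p, r
typing: ill-typed: an application expects C → C but receives A
ordered ✗ (a type mismatch blocks all five)
linear ✗ (the type mismatch rejects it)
affine ✗ (not simply typable)
relevant ✗ (fails simple typing)
unrestricted ✗ (a type mismatch blocks all five)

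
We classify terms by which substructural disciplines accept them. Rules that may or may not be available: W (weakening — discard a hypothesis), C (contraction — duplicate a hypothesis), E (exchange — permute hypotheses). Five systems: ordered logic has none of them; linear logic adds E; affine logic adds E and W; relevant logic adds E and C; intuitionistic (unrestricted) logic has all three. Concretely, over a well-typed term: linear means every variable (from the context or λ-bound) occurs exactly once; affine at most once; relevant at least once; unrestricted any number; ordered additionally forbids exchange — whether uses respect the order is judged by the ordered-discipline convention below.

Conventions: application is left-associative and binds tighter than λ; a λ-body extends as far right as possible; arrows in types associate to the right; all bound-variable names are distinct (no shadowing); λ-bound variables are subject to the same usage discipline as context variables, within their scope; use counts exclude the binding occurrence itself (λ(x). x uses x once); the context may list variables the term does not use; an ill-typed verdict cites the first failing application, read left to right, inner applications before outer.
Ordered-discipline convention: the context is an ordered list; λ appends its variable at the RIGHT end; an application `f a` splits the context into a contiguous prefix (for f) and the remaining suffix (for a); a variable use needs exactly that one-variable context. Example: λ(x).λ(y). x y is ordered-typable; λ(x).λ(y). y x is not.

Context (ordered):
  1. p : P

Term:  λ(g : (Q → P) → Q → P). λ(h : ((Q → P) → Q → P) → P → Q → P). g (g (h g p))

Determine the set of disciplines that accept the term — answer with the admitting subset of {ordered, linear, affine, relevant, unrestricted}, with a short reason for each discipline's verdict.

accepted by: relevant, unrestricted
usage: p ×1; g [bound] ×3; h [bound] ×1
order of uses: g, g, h, g, p
typing: well-typed at ((Q → P) → Q → P) → (((Q → P) → Q → P) → P → Q → P) → Q → P
ordered ✗ (g ×3 used more than once (contraction))
linear ✗ (g ×3 used more than once (contraction))
affine ✗ (g ×3 used more than once (contraction))
relevant ✓ (p, g, h: all used, weakening unneeded)
unrestricted ✓ (simply typable at ((Q → P) → Q → P) → (((Q → P) → Q → P) → P → Q → P) → Q → P; W, C, E all held)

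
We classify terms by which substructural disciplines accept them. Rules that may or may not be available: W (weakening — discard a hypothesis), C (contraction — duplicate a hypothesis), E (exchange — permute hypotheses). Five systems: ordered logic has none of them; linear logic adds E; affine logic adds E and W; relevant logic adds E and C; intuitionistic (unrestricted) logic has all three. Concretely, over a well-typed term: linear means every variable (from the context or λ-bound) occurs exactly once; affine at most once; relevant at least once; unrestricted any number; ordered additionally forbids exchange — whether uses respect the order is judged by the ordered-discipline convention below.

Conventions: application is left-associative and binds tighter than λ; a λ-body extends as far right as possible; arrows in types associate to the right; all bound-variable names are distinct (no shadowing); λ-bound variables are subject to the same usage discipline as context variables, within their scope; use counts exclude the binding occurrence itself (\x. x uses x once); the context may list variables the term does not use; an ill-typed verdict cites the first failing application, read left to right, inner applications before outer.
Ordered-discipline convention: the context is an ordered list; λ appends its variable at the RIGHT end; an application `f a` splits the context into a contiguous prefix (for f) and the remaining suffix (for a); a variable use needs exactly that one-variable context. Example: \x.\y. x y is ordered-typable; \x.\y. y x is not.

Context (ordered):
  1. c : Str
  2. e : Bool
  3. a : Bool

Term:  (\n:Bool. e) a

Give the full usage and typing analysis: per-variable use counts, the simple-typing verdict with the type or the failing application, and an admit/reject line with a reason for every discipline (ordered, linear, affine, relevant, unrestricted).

variable uses: c=0; e=1; a=1; n (bound)=0
uses in reading order: e, a
typing: well-typed — term : Bool
ordered ✗ (c, n left unused)
linear ✗ (c, n left unused)
affine ✓ (c, e, a, n: no repeats, contraction unneeded)
relevant ✗ (c, n left unused)
unrestricted ✓ (type-checks (Bool) and nothing is barred)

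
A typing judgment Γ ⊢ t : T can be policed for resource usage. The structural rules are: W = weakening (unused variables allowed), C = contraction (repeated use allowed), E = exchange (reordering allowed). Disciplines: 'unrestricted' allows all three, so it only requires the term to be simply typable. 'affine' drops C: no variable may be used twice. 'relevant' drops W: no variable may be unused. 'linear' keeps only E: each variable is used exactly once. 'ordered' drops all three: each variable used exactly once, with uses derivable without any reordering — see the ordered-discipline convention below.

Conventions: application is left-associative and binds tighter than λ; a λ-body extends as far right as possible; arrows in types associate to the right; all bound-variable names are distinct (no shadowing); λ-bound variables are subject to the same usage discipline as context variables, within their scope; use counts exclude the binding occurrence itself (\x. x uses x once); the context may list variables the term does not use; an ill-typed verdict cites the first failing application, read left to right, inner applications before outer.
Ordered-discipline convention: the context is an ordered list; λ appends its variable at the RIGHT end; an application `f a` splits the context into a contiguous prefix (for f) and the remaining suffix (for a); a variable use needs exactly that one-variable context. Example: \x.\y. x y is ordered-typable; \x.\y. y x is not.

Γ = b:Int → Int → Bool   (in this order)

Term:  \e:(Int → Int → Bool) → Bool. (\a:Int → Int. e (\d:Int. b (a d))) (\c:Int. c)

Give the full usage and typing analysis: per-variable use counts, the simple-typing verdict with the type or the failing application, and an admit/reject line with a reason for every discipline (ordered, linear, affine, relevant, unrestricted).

counts: b=1; e (bound)=1; a (bound)=1; d (bound)=1; c (bound)=1
uses in reading order: e, b, a, d, c
typing: ✓ — ((Int → Int → Bool) → Bool) → Bool
ordered: ✗, use order e, b, a, d, c needs exchange
linear: ✓, b, e, a, d, c: one use apiece
affine: ✓, b, e, a, d, c: no repeats, contraction unneeded
relevant: ✓, none of b, e, a, d, c goes unused
unrestricted: ✓, type-checks (((Int → Int → Bool) → Bool) → Bool) and nothing is barred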